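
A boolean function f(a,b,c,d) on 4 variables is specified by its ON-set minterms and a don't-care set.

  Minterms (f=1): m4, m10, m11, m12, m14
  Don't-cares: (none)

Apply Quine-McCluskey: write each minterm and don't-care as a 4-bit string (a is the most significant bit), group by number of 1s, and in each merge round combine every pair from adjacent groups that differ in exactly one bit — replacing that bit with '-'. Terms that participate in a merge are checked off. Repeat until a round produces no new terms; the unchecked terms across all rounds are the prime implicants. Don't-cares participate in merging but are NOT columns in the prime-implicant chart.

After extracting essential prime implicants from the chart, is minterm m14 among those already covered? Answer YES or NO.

NO

[col 0] 0100*, 1010*, 1011*, 1100*, 1110*
[col 1] -100, 1-10, 101-, 11-0
Prime implicants: -100, 1-10, 101-, 11-0
PI chart (minterm → PIs covering it):
  4 | -100  (sole → essential)
  10 | 1-10,101-
  11 | 101-  (sole → essential)
  12 | -100,11-0
  14 | 1-10,11-0
Essential prime implicants: -100, 101-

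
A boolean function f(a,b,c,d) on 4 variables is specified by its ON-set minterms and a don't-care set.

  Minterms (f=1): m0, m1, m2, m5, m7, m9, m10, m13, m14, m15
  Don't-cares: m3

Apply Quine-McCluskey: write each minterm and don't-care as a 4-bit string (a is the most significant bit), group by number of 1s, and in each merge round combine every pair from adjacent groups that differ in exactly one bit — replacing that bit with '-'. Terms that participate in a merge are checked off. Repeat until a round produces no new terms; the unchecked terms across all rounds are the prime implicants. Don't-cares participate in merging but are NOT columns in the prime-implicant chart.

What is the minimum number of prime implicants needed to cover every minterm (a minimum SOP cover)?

size-2^0 implicants → 0000(✓)  0001(✓)  0010(✓)  0011(✓)  0101(✓)  0111(✓)  1001(✓)  1010(✓)  1101(✓)  1110(✓)  1111(✓)
size-2^1 implicants → -001(✓)  -010  -101(✓)  -111(✓)  0-01(✓)  0-11(✓)  00-0(✓)  00-1(✓)  000-(✓)  001-(✓)  01-1(✓)  1-01(✓)  1-10  11-1(✓)  111-
size-2^2 implicants → --01  -1-1  0--1  00--
Unchecked terms (primes): --01, -010, -1-1, 0--1, 00--, 1-10, 111-
Minterm coverage:
  m0 ⊆ 00-- [E]
  m1 ⊆ --01,0--1,00--
  m2 ⊆ -010,00--
  m5 ⊆ --01,-1-1,0--1
  m7 ⊆ -1-1,0--1
  m9 ⊆ --01 [E]
  m10 ⊆ -010,1-10
  m13 ⊆ --01,-1-1
  m14 ⊆ 1-10,111-
  m15 ⊆ -1-1,111-
E = {--01, 00--}
Petrick residual → -1-1, 1-10
Cover = c'd + bd + a'b' + acd'  |cover|=4

4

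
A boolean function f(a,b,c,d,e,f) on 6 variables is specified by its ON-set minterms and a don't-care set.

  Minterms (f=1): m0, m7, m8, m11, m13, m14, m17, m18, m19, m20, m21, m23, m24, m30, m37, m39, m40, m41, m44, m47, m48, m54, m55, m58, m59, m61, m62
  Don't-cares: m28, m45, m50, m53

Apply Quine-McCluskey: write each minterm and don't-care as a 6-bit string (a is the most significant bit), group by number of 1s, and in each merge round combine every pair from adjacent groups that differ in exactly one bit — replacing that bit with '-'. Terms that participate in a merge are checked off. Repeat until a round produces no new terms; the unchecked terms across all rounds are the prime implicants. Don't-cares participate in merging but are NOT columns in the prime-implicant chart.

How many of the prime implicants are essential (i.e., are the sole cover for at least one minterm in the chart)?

11

size-2^0 implicants → 000000(✓)  000111(✓)  001000(✓)  001011  001101(✓)  001110(✓)  010001(✓)  010010(✓)  010011(✓)  010100(✓)  010101(✓)  010111(✓)  011000(✓)  011100(✓)  011110(✓)  100101(✓)  100111(✓)  101000(✓)  101001(✓)  101100(✓)  101101(✓)  101111(✓)  110000(✓)  110010(✓)  110101(✓)  110110(✓)  110111(✓)  111010(✓)  111011(✓)  111101(✓)  111110(✓)
size-2^1 implicants → -00111(✓)  -01000  -01101  -10010  -10101(✓)  -10111(✓)  -11110  0-0111(✓)  0-1000  0-1110  00-000  01-100  010-01(✓)  010-11(✓)  0100-1(✓)  01001-  0101-1(✓)  01010-  011-00  0111-0  1-0101(✓)  1-0111(✓)  1-1101(✓)  10-101(✓)  10-111(✓)  1001-1(✓)  101-00(✓)  101-01(✓)  10100-(✓)  1011-1(✓)  10110-(✓)  11-010(✓)  11-101(✓)  11-110(✓)  110-10(✓)  1100-0  1101-1(✓)  11011-  111-10(✓)  11101-
size-2^2 implicants → --0111  -101-1  010--1  1--101  1-01-1  10-1-1  101-0-  11--10
Unchecked terms (primes): --0111, -01000, -01101, -10010, -101-1, -11110, 0-1000, 0-1110, 00-000, 001011, 01-100, 010--1, 01001-, 01010-, 011-00, 0111-0, 1--101, 1-01-1, 10-1-1, 101-0-, 11--10, 1100-0, 11011-, 11101-
Minterm coverage:
  m0 ⊆ 00-000 [E]
  m7 ⊆ --0111 [E]
  m8 ⊆ -01000,0-1000,00-000
  m11 ⊆ 001011 [E]
  m13 ⊆ -01101 [E]
  m14 ⊆ 0-1110 [E]
  m17 ⊆ 010--1 [E]
  m18 ⊆ -10010,01001-
  m19 ⊆ 010--1,01001-
  m20 ⊆ 01-100,01010-
  m21 ⊆ -101-1,010--1,01010-
  m23 ⊆ --0111,-101-1,010--1
  m24 ⊆ 0-1000,011-00
  m30 ⊆ -11110,0-1110,0111-0
  m37 ⊆ 1--101,1-01-1,10-1-1
  m39 ⊆ --0111,1-01-1,10-1-1
  m40 ⊆ -01000,101-0-
  m41 ⊆ 101-0- [E]
  m44 ⊆ 101-0- [E]
  m47 ⊆ 10-1-1 [E]
  m48 ⊆ 1100-0 [E]
  m54 ⊆ 11--10,11011-
  m55 ⊆ --0111,-101-1,1-01-1,11011-
  m58 ⊆ 11--10,11101-
  m59 ⊆ 11101- [E]
  m61 ⊆ 1--101 [E]
  m62 ⊆ -11110,11--10
E = {--0111, -01101, 0-1110, 00-000, 001011, 010--1, 1--101, 10-1-1, 101-0-, 1100-0, 11101-}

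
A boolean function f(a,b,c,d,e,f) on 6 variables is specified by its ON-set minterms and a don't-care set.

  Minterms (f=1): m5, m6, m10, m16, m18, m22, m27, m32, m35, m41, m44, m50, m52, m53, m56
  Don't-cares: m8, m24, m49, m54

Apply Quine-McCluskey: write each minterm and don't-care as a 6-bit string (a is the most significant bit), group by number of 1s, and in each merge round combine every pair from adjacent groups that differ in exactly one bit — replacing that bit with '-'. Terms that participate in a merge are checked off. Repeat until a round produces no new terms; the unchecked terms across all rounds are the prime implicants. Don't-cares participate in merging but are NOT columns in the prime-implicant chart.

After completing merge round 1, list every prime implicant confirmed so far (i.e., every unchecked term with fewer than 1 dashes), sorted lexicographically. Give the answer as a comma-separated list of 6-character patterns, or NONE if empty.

size-2^0 implicants → 000101  000110(✓)  001000(✓)  001010(✓)  010000(✓)  010010(✓)  010110(✓)  011000(✓)  011011  100000  100011  101001  101100  110001(✓)  110010(✓)  110100(✓)  110101(✓)  110110(✓)  111000(✓)
size-2^1 implicants → -10010(✓)  -10110(✓)  -11000  0-0110  0-1000  0010-0  01-000  010-10(✓)  0100-0  110-01  110-10(✓)  1101-0  11010-
size-2^2 implicants → -10-10
Unchecked terms (primes): -10-10, -11000, 0-0110, 0-1000, 000101, 0010-0, 01-000, 0100-0, 011011, 100000, 100011, 101001, 101100, 110-01, 1101-0, 11010-

000101, 011011, 100000, 100011, 101001, 101100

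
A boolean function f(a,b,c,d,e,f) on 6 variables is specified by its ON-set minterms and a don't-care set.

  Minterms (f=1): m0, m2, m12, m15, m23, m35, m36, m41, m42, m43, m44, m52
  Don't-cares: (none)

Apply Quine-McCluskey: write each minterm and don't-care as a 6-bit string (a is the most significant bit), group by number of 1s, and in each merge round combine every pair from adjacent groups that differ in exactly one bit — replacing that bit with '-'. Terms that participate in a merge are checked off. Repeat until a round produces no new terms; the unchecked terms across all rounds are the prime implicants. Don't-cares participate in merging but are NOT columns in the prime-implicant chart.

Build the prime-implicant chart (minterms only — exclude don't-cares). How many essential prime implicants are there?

8

Round 0: 000000✓ 000010✓ 001100✓ 001111 010111 100011✓ 100100✓ 101001✓ 101010✓ 101011✓ 101100✓ 110100✓
Round 1: -01100 0000-0 1-0100 10-011 10-100 1010-1 10101-
PIs = {-01100, 0000-0, 001111, 010111, 1-0100, 10-011, 10-100, 1010-1, 10101-}
Coverage chart:
  m0: 0000-0 ←essential
  m2: 0000-0 ←essential
  m12: -01100 ←essential
  m15: 001111 ←essential
  m23: 010111 ←essential
  m35: 10-011 ←essential
  m36: 1-0100,10-100
  m41: 1010-1 ←essential
  m42: 10101- ←essential
  m43: 10-011,1010-1,10101-
  m44: -01100,10-100
  m52: 1-0100 ←essential
Essential: -01100, 0000-0, 001111, 010111, 1-0100, 10-011, 1010-1, 10101-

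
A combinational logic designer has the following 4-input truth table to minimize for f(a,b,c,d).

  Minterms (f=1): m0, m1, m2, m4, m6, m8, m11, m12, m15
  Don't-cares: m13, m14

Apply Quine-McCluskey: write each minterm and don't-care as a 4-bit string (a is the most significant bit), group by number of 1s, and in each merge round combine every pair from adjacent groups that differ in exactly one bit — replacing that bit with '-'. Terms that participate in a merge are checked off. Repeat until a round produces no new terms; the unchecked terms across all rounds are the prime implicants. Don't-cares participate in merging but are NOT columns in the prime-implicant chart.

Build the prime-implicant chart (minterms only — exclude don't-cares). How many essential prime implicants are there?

[col 0] 0000*, 0001*, 0010*, 0100*, 0110*, 1000*, 1011*, 1100*, 1101*, 1110*, 1111*
[col 1] -000*, -100*, -110*, 0-00*, 0-10*, 00-0*, 000-, 01-0*, 1-00*, 1-11, 11-0*, 11-1*, 110-*, 111-*
[col 2] --00, -1-0, 0--0, 11--
Prime implicants: --00, -1-0, 0--0, 000-, 1-11, 11--
PI chart (minterm → PIs covering it):
  0 | --00,0--0,000-
  1 | 000-  (sole → essential)
  2 | 0--0  (sole → essential)
  4 | --00,-1-0,0--0
  6 | -1-0,0--0
  8 | --00  (sole → essential)
  11 | 1-11  (sole → essential)
  12 | --00,-1-0,11--
  15 | 1-11,11--
Essential prime implicants: --00, 0--0, 000-, 1-11

4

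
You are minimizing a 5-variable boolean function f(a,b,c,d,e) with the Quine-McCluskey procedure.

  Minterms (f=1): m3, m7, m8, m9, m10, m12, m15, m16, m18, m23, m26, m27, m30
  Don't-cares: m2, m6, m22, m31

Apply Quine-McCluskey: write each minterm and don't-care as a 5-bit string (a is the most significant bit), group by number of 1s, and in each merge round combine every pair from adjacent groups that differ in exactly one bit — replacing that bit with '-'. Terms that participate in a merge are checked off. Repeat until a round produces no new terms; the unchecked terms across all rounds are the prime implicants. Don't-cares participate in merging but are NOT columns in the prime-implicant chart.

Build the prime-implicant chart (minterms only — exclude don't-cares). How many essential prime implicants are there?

Round 0: 00010✓ 00011✓ 00110✓ 00111✓ 01000✓ 01001✓ 01010✓ 01100✓ 01111✓ 10000✓ 10010✓ 10110✓ 10111✓ 11010✓ 11011✓ 11110✓ 11111✓
Round 1: -0010✓ -0110✓ -0111✓ -1010✓ -1111✓ 0-010✓ 0-111✓ 00-10✓ 00-11✓ 0001-✓ 0011-✓ 01-00 010-0 0100- 1-010✓ 1-110✓ 1-111✓ 10-10✓ 100-0 1011-✓ 11-10✓ 11-11✓ 1101-✓ 1111-✓
Round 2: --010 --111 -0-10 -011- 00-1- 1--10 1-11- 11-1-
PIs = {--010, --111, -0-10, -011-, 00-1-, 01-00, 010-0, 0100-, 1--10, 1-11-, 100-0, 11-1-}
Coverage chart:
  m3: 00-1- ←essential
  m7: --111,-011-,00-1-
  m8: 01-00,010-0,0100-
  m9: 0100- ←essential
  m10: --010,010-0
  m12: 01-00 ←essential
  m15: --111 ←essential
  m16: 100-0 ←essential
  m18: --010,-0-10,1--10,100-0
  m23: --111,-011-,1-11-
  m26: --010,1--10,11-1-
  m27: 11-1- ←essential
  m30: 1--10,1-11-,11-1-
Essential: --111, 00-1-, 01-00, 0100-, 100-0, 11-1-

6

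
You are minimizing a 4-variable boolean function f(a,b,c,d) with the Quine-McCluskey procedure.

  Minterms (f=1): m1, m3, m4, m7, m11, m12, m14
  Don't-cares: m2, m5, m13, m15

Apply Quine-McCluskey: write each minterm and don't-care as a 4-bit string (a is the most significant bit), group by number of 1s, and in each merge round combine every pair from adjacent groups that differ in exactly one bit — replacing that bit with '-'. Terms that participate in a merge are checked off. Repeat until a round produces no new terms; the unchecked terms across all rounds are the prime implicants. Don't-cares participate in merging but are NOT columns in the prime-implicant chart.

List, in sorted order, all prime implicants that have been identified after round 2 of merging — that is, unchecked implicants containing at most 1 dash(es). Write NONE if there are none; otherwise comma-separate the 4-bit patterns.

001-

[col 0] 0001*, 0010*, 0011*, 0100*, 0101*, 0111*, 1011*, 1100*, 1101*, 1110*, 1111*
[col 1] -011*, -100*, -101*, -111*, 0-01*, 0-11*, 00-1*, 001-, 01-1*, 010-*, 1-11*, 11-0*, 11-1*, 110-*, 111-*
[col 2] --11, -1-1, -10-, 0--1, 11--
Prime implicants: --11, -1-1, -10-, 0--1, 001-, 11--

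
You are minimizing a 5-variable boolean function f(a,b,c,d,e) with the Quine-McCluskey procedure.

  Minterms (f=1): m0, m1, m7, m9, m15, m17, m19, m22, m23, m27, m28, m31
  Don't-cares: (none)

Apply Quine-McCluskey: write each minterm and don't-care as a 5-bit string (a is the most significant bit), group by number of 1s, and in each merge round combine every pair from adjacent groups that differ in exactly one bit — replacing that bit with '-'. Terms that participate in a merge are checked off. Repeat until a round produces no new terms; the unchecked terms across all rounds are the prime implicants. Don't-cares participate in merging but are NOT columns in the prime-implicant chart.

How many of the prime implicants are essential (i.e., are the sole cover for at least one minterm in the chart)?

6

Round 0: 00000✓ 00001✓ 00111✓ 01001✓ 01111✓ 10001✓ 10011✓ 10110✓ 10111✓ 11011✓ 11100 11111✓
Round 1: -0001 -0111✓ -1111✓ 0-001 0-111✓ 0000- 1-011✓ 1-111✓ 10-11✓ 100-1 1011- 11-11✓
Round 2: --111 1--11
PIs = {--111, -0001, 0-001, 0000-, 1--11, 100-1, 1011-, 11100}
Coverage chart:
  m0: 0000- ←essential
  m1: -0001,0-001,0000-
  m7: --111 ←essential
  m9: 0-001 ←essential
  m15: --111 ←essential
  m17: -0001,100-1
  m19: 1--11,100-1
  m22: 1011- ←essential
  m23: --111,1--11,1011-
  m27: 1--11 ←essential
  m28: 11100 ←essential
  m31: --111,1--11
Essential: --111, 0-001, 0000-, 1--11, 1011-, 11100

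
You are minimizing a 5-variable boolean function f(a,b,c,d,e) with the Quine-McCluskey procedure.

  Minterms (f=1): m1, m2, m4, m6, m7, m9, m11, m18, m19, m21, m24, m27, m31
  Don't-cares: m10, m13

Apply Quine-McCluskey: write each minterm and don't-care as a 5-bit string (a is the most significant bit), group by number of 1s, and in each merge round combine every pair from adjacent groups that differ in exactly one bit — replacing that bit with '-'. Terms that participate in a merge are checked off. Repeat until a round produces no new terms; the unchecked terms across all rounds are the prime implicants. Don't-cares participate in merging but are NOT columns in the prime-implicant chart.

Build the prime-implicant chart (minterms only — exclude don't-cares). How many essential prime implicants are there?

6

size-2^0 implicants → 00001(✓)  00010(✓)  00100(✓)  00110(✓)  00111(✓)  01001(✓)  01010(✓)  01011(✓)  01101(✓)  10010(✓)  10011(✓)  10101  11000  11011(✓)  11111(✓)
size-2^1 implicants → -0010  -1011  0-001  0-010  00-10  001-0  0011-  01-01  010-1  0101-  1-011  1001-  11-11
Unchecked terms (primes): -0010, -1011, 0-001, 0-010, 00-10, 001-0, 0011-, 01-01, 010-1, 0101-, 1-011, 1001-, 10101, 11-11, 11000
Minterm coverage:
  m1 ⊆ 0-001 [E]
  m2 ⊆ -0010,0-010,00-10
  m4 ⊆ 001-0 [E]
  m6 ⊆ 00-10,001-0,0011-
  m7 ⊆ 0011- [E]
  m9 ⊆ 0-001,01-01,010-1
  m11 ⊆ -1011,010-1,0101-
  m18 ⊆ -0010,1001-
  m19 ⊆ 1-011,1001-
  m21 ⊆ 10101 [E]
  m24 ⊆ 11000 [E]
  m27 ⊆ -1011,1-011,11-11
  m31 ⊆ 11-11 [E]
E = {0-001, 001-0, 0011-, 10101, 11-11, 11000}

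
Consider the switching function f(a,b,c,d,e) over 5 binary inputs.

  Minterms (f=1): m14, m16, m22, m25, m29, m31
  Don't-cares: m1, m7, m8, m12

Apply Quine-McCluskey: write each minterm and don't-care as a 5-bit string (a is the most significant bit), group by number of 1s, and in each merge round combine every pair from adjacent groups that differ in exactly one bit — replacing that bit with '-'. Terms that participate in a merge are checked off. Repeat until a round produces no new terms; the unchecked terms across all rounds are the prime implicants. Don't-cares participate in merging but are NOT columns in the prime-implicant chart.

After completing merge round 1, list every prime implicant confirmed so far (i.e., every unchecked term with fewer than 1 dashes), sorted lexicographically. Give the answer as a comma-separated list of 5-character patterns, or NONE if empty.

[col 0] 00001, 00111, 01000*, 01100*, 01110*, 10000, 10110, 11001*, 11101*, 11111*
[col 1] 01-00, 011-0, 11-01, 111-1
Prime implicants: 00001, 00111, 01-00, 011-0, 10000, 10110, 11-01, 111-1

00001, 00111, 10000, 10110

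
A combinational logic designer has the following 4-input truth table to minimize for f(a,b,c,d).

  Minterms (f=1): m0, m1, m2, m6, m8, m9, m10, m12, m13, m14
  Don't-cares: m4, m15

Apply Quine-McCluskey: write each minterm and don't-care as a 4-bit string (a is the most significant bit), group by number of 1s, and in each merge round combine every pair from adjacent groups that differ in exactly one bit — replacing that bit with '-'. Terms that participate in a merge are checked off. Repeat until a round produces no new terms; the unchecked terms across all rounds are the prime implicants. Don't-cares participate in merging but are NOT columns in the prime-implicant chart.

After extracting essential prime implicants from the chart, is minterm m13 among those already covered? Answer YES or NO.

NO

size-2^0 implicants → 0000(✓)  0001(✓)  0010(✓)  0100(✓)  0110(✓)  1000(✓)  1001(✓)  1010(✓)  1100(✓)  1101(✓)  1110(✓)  1111(✓)
size-2^1 implicants → -000(✓)  -001(✓)  -010(✓)  -100(✓)  -110(✓)  0-00(✓)  0-10(✓)  00-0(✓)  000-(✓)  01-0(✓)  1-00(✓)  1-01(✓)  1-10(✓)  10-0(✓)  100-(✓)  11-0(✓)  11-1(✓)  110-(✓)  111-(✓)
size-2^2 implicants → --00(✓)  --10(✓)  -0-0(✓)  -00-  -1-0(✓)  0--0(✓)  1--0(✓)  1-0-  11--
size-2^3 implicants → ---0
Unchecked terms (primes): ---0, -00-, 1-0-, 11--
Minterm coverage:
  m0 ⊆ ---0,-00-
  m1 ⊆ -00- [E]
  m2 ⊆ ---0 [E]
  m6 ⊆ ---0 [E]
  m8 ⊆ ---0,-00-,1-0-
  m9 ⊆ -00-,1-0-
  m10 ⊆ ---0 [E]
  m12 ⊆ ---0,1-0-,11--
  m13 ⊆ 1-0-,11--
  m14 ⊆ ---0,11--
E = {---0, -00-}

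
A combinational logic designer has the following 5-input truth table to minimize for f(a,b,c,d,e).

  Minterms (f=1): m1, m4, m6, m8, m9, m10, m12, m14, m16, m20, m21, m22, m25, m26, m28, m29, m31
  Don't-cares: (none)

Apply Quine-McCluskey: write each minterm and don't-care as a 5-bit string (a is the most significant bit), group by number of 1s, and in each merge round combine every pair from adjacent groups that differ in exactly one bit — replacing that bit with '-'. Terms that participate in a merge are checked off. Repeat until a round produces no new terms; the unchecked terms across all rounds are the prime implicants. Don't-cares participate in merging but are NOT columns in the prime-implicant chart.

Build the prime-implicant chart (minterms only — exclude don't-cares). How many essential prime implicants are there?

6

Round 0: 00001✓ 00100✓ 00110✓ 01000✓ 01001✓ 01010✓ 01100✓ 01110✓ 10000✓ 10100✓ 10101✓ 10110✓ 11001✓ 11010✓ 11100✓ 11101✓ 11111✓
Round 1: -0100✓ -0110✓ -1001 -1010 -1100✓ 0-001 0-100✓ 0-110✓ 001-0✓ 01-00✓ 01-10✓ 010-0✓ 0100- 011-0✓ 1-100✓ 1-101✓ 10-00 101-0✓ 1010-✓ 11-01 111-1 1110-✓
Round 2: --100 -01-0 0-1-0 01--0 1-10-
PIs = {--100, -01-0, -1001, -1010, 0-001, 0-1-0, 01--0, 0100-, 1-10-, 10-00, 11-01, 111-1}
Coverage chart:
  m1: 0-001 ←essential
  m4: --100,-01-0,0-1-0
  m6: -01-0,0-1-0
  m8: 01--0,0100-
  m9: -1001,0-001,0100-
  m10: -1010,01--0
  m12: --100,0-1-0,01--0
  m14: 0-1-0,01--0
  m16: 10-00 ←essential
  m20: --100,-01-0,1-10-,10-00
  m21: 1-10- ←essential
  m22: -01-0 ←essential
  m25: -1001,11-01
  m26: -1010 ←essential
  m28: --100,1-10-
  m29: 1-10-,11-01,111-1
  m31: 111-1 ←essential
Essential: -01-0, -1010, 0-001, 1-10-, 10-00, 111-1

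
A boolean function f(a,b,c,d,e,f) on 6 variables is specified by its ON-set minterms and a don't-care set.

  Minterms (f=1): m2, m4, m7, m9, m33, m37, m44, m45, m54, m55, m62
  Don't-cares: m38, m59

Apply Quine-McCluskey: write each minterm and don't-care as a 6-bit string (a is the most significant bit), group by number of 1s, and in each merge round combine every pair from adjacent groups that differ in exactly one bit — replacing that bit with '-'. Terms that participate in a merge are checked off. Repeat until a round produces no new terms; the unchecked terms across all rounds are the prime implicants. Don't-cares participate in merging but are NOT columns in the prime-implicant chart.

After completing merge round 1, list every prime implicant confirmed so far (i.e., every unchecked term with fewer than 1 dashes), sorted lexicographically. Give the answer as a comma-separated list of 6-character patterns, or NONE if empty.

000010, 000100, 000111, 001001, 111011

[col 0] 000010, 000100, 000111, 001001, 100001*, 100101*, 100110*, 101100*, 101101*, 110110*, 110111*, 111011, 111110*
[col 1] 1-0110, 10-101, 100-01, 10110-, 11-110, 11011-
Prime implicants: 000010, 000100, 000111, 001001, 1-0110, 10-101, 100-01, 10110-, 11-110, 11011-, 111011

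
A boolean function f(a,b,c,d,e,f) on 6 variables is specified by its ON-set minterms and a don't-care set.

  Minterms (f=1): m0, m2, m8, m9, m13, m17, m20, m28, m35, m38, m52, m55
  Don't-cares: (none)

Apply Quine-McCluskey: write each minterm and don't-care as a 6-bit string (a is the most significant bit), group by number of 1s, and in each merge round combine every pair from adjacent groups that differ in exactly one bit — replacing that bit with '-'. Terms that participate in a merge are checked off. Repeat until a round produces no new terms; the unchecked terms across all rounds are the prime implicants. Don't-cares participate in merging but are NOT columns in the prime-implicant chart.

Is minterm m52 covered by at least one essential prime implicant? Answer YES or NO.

size-2^0 implicants → 000000(✓)  000010(✓)  001000(✓)  001001(✓)  001101(✓)  010001  010100(✓)  011100(✓)  100011  100110  110100(✓)  110111
size-2^1 implicants → -10100  00-000  0000-0  001-01  00100-  01-100
Unchecked terms (primes): -10100, 00-000, 0000-0, 001-01, 00100-, 01-100, 010001, 100011, 100110, 110111
Minterm coverage:
  m0 ⊆ 00-000,0000-0
  m2 ⊆ 0000-0 [E]
  m8 ⊆ 00-000,00100-
  m9 ⊆ 001-01,00100-
  m13 ⊆ 001-01 [E]
  m17 ⊆ 010001 [E]
  m20 ⊆ -10100,01-100
  m28 ⊆ 01-100 [E]
  m35 ⊆ 100011 [E]
  m38 ⊆ 100110 [E]
  m52 ⊆ -10100 [E]
  m55 ⊆ 110111 [E]
E = {-10100, 0000-0, 001-01, 01-100, 010001, 100011, 100110, 110111}

YES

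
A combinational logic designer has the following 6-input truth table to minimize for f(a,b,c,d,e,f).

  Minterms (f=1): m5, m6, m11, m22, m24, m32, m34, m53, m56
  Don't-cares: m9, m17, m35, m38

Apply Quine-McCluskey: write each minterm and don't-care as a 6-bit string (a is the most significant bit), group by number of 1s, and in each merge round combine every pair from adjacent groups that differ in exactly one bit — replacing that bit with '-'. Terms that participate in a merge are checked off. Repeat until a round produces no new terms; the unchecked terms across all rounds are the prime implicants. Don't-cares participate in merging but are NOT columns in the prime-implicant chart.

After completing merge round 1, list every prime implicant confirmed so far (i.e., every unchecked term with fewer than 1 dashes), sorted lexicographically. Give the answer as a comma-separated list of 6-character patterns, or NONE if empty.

000101, 010001, 110101

[col 0] 000101, 000110*, 001001*, 001011*, 010001, 010110*, 011000*, 100000*, 100010*, 100011*, 100110*, 110101, 111000*
[col 1] -00110, -11000, 0-0110, 0010-1, 100-10, 1000-0, 10001-
Prime implicants: -00110, -11000, 0-0110, 000101, 0010-1, 010001, 100-10, 1000-0, 10001-, 110101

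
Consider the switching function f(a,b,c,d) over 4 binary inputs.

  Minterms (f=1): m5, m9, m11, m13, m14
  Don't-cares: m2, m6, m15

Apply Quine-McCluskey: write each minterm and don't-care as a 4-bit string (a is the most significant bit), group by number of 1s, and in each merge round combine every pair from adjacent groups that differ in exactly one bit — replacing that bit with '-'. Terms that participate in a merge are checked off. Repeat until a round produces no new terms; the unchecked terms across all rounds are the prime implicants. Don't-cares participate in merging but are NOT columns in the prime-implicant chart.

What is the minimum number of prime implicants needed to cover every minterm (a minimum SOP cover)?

3

[col 0] 0010*, 0101*, 0110*, 1001*, 1011*, 1101*, 1110*, 1111*
[col 1] -101, -110, 0-10, 1-01*, 1-11*, 10-1*, 11-1*, 111-
[col 2] 1--1
Prime implicants: -101, -110, 0-10, 1--1, 111-
PI chart (minterm → PIs covering it):
  5 | -101  (sole → essential)
  9 | 1--1  (sole → essential)
  11 | 1--1  (sole → essential)
  13 | -101,1--1
  14 | -110,111-
Essential prime implicants: -101, 1--1
Petrick residual → -110
Minimum SOP uses 3 PIs: bc'd + bcd' + ad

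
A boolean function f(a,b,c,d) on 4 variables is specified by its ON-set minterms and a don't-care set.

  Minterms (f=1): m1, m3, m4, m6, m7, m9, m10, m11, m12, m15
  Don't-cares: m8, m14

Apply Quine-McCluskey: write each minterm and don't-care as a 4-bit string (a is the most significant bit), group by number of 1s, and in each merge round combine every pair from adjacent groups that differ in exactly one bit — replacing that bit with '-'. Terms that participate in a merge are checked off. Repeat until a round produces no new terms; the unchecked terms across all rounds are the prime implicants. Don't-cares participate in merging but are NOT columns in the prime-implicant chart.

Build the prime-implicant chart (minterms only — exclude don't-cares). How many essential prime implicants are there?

size-2^0 implicants → 0001(✓)  0011(✓)  0100(✓)  0110(✓)  0111(✓)  1000(✓)  1001(✓)  1010(✓)  1011(✓)  1100(✓)  1110(✓)  1111(✓)
size-2^1 implicants → -001(✓)  -011(✓)  -100(✓)  -110(✓)  -111(✓)  0-11(✓)  00-1(✓)  01-0(✓)  011-(✓)  1-00(✓)  1-10(✓)  1-11(✓)  10-0(✓)  10-1(✓)  100-(✓)  101-(✓)  11-0(✓)  111-(✓)
size-2^2 implicants → --11  -0-1  -1-0  -11-  1--0  1-1-  10--
Unchecked terms (primes): --11, -0-1, -1-0, -11-, 1--0, 1-1-, 10--
Minterm coverage:
  m1 ⊆ -0-1 [E]
  m3 ⊆ --11,-0-1
  m4 ⊆ -1-0 [E]
  m6 ⊆ -1-0,-11-
  m7 ⊆ --11,-11-
  m9 ⊆ -0-1,10--
  m10 ⊆ 1--0,1-1-,10--
  m11 ⊆ --11,-0-1,1-1-,10--
  m12 ⊆ -1-0,1--0
  m15 ⊆ --11,-11-,1-1-
E = {-0-1, -1-0}

2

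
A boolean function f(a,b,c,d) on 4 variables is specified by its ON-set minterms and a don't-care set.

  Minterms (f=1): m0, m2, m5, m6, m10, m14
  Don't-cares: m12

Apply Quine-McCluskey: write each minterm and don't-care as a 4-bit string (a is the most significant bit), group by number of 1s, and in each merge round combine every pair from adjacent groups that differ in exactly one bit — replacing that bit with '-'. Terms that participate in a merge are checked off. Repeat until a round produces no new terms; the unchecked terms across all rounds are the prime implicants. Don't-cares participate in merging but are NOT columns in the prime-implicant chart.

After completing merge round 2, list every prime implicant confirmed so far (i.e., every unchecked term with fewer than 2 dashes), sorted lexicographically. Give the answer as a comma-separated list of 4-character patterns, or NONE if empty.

00-0, 0101, 11-0

[col 0] 0000*, 0010*, 0101, 0110*, 1010*, 1100*, 1110*
[col 1] -010*, -110*, 0-10*, 00-0, 1-10*, 11-0
[col 2] --10
Prime implicants: --10, 00-0, 0101, 11-0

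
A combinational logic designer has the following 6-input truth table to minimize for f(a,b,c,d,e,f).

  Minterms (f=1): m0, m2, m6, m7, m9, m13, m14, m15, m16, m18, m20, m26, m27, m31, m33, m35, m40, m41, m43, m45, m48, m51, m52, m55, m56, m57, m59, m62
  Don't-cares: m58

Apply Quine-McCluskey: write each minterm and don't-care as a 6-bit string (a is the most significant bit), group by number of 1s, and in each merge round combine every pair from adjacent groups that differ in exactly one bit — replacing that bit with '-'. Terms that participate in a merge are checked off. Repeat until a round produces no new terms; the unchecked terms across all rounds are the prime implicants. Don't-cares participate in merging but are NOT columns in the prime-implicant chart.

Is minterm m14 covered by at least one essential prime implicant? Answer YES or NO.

YES

Round 0: 000000✓ 000010✓ 000110✓ 000111✓ 001001✓ 001101✓ 001110✓ 001111✓ 010000✓ 010010✓ 010100✓ 011010✓ 011011✓ 011111✓ 100001✓ 100011✓ 101000✓ 101001✓ 101011✓ 101101✓ 110000✓ 110011✓ 110100✓ 110111✓ 111000✓ 111001✓ 111010✓ 111011✓ 111110✓
Round 1: -01001✓ -01101✓ -10000✓ -10100✓ -11010✓ -11011✓ 0-0000✓ 0-0010✓ 0-1111 00-110✓ 00-111✓ 000-10 0000-0✓ 00011-✓ 001-01✓ 0011-1 00111-✓ 01-010 010-00✓ 0100-0✓ 011-11 01101-✓ 1-0011✓ 1-1000✓ 1-1001✓ 1-1011✓ 10-001✓ 10-011✓ 1000-1✓ 101-01✓ 1010-1✓ 10100-✓ 11-000 11-011✓ 110-00✓ 110-11 111-10 1110-0✓ 1110-1✓ 11100-✓ 11101-✓
Round 2: -01-01 -10-00 -1101- 0-00-0 00-11- 1--011 1-10-1 1-100- 10-0-1 1110--
PIs = {-01-01, -10-00, -1101-, 0-00-0, 0-1111, 00-11-, 000-10, 0011-1, 01-010, 011-11, 1--011, 1-10-1, 1-100-, 10-0-1, 11-000, 110-11, 111-10, 1110--}
Coverage chart:
  m0: 0-00-0 ←essential
  m2: 0-00-0,000-10
  m6: 00-11-,000-10
  m7: 00-11- ←essential
  m9: -01-01 ←essential
  m13: -01-01,0011-1
  m14: 00-11- ←essential
  m15: 0-1111,00-11-,0011-1
  m16: -10-00,0-00-0
  m18: 0-00-0,01-010
  m20: -10-00 ←essential
  m26: -1101-,01-010
  m27: -1101-,011-11
  m31: 0-1111,011-11
  m33: 10-0-1 ←essential
  m35: 1--011,10-0-1
  m40: 1-100- ←essential
  m41: -01-01,1-10-1,1-100-,10-0-1
  m43: 1--011,1-10-1,10-0-1
  m45: -01-01 ←essential
  m48: -10-00,11-000
  m51: 1--011,110-11
  m52: -10-00 ←essential
  m55: 110-11 ←essential
  m56: 1-100-,11-000,1110--
  m57: 1-10-1,1-100-,1110--
  m59: -1101-,1--011,1-10-1,1110--
  m62: 111-10 ←essential
Essential: -01-01, -10-00, 0-00-0, 00-11-, 1-100-, 10-0-1, 110-11, 111-10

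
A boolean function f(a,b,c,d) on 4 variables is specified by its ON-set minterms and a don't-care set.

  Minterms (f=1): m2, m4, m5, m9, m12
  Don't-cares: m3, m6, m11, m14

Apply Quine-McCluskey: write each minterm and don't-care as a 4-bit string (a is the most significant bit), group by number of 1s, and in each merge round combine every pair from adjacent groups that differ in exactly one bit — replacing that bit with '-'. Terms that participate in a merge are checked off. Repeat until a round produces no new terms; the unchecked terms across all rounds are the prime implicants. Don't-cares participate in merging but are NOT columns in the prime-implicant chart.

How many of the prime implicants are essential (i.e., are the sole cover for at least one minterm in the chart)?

3

[col 0] 0010*, 0011*, 0100*, 0101*, 0110*, 1001*, 1011*, 1100*, 1110*
[col 1] -011, -100*, -110*, 0-10, 001-, 01-0*, 010-, 10-1, 11-0*
[col 2] -1-0
Prime implicants: -011, -1-0, 0-10, 001-, 010-, 10-1
PI chart (minterm → PIs covering it):
  2 | 0-10,001-
  4 | -1-0,010-
  5 | 010-  (sole → essential)
  9 | 10-1  (sole → essential)
  12 | -1-0  (sole → essential)
Essential prime implicants: -1-0, 010-, 10-1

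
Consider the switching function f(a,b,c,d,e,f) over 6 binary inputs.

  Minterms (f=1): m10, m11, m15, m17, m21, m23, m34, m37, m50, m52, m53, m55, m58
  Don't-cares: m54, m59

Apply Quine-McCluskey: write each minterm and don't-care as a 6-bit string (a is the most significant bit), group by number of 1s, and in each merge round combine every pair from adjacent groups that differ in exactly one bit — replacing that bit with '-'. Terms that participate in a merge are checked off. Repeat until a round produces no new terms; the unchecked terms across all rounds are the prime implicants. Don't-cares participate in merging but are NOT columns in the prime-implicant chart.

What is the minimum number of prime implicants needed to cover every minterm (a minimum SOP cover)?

Round 0: 001010✓ 001011✓ 001111✓ 010001✓ 010101✓ 010111✓ 100010✓ 100101✓ 110010✓ 110100✓ 110101✓ 110110✓ 110111✓ 111010✓ 111011✓
Round 1: -10101✓ -10111✓ 001-11 00101- 010-01 0101-1✓ 1-0010 1-0101 11-010 110-10 1101-0✓ 1101-1✓ 11010-✓ 11011-✓ 11101-
Round 2: -101-1 1101--
PIs = {-101-1, 001-11, 00101-, 010-01, 1-0010, 1-0101, 11-010, 110-10, 1101--, 11101-}
Coverage chart:
  m10: 00101- ←essential
  m11: 001-11,00101-
  m15: 001-11 ←essential
  m17: 010-01 ←essential
  m21: -101-1,010-01
  m23: -101-1 ←essential
  m34: 1-0010 ←essential
  m37: 1-0101 ←essential
  m50: 1-0010,11-010,110-10
  m52: 1101-- ←essential
  m53: -101-1,1-0101,1101--
  m55: -101-1,1101--
  m58: 11-010,11101-
Essential: -101-1, 001-11, 00101-, 010-01, 1-0010, 1-0101, 1101--
Petrick residual → 11-010
Min cover (8 terms): bc'df + a'b'cef + a'b'cd'e + a'bc'e'f + ac'd'ef' + ac'de'f + abd'ef' + abc'd

8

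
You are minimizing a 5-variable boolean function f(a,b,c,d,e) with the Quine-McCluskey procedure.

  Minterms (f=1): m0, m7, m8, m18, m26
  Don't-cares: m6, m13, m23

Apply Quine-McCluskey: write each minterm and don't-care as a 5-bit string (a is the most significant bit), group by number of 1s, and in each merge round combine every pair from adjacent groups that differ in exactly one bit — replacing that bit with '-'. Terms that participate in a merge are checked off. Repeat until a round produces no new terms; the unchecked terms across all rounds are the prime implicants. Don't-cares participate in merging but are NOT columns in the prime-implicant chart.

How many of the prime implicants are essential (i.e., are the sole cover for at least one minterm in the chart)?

[col 0] 00000*, 00110*, 00111*, 01000*, 01101, 10010*, 10111*, 11010*
[col 1] -0111, 0-000, 0011-, 1-010
Prime implicants: -0111, 0-000, 0011-, 01101, 1-010
PI chart (minterm → PIs covering it):
  0 | 0-000  (sole → essential)
  7 | -0111,0011-
  8 | 0-000  (sole → essential)
  18 | 1-010  (sole → essential)
  26 | 1-010  (sole → essential)
Essential prime implicants: 0-000, 1-010

2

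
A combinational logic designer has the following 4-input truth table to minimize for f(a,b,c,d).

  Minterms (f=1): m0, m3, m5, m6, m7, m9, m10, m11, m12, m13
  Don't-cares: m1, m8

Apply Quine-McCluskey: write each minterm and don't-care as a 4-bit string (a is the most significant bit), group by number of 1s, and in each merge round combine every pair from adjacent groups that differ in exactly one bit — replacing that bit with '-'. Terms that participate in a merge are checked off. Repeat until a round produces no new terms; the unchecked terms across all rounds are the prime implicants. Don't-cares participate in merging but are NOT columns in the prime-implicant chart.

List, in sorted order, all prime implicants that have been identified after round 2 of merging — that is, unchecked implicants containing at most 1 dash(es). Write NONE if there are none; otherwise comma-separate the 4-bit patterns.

011-

size-2^0 implicants → 0000(✓)  0001(✓)  0011(✓)  0101(✓)  0110(✓)  0111(✓)  1000(✓)  1001(✓)  1010(✓)  1011(✓)  1100(✓)  1101(✓)
size-2^1 implicants → -000(✓)  -001(✓)  -011(✓)  -101(✓)  0-01(✓)  0-11(✓)  00-1(✓)  000-(✓)  01-1(✓)  011-  1-00(✓)  1-01(✓)  10-0(✓)  10-1(✓)  100-(✓)  101-(✓)  110-(✓)
size-2^2 implicants → --01  -0-1  -00-  0--1  1-0-  10--
Unchecked terms (primes): --01, -0-1, -00-, 0--1, 011-, 1-0-, 10--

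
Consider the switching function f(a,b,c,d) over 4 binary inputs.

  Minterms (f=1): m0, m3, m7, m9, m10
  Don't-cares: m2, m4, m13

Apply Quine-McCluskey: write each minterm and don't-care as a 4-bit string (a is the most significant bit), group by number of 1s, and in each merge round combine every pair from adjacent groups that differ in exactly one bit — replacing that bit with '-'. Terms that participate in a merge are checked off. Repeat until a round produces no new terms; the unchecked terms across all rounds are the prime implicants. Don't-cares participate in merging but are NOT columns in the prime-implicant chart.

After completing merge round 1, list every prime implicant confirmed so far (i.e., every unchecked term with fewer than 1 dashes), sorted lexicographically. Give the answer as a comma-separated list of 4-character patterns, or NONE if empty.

NONE

size-2^0 implicants → 0000(✓)  0010(✓)  0011(✓)  0100(✓)  0111(✓)  1001(✓)  1010(✓)  1101(✓)
size-2^1 implicants → -010  0-00  0-11  00-0  001-  1-01
Unchecked terms (primes): -010, 0-00, 0-11, 00-0, 001-, 1-01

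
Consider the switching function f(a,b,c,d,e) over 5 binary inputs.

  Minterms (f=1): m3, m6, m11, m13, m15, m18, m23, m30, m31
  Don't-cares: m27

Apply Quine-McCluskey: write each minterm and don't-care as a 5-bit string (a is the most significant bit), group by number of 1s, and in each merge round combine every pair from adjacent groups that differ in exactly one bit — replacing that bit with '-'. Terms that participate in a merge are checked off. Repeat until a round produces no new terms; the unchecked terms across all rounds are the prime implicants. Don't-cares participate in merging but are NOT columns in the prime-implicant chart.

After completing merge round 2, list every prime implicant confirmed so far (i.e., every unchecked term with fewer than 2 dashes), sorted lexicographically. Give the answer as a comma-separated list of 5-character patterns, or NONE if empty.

Round 0: 00011✓ 00110 01011✓ 01101✓ 01111✓ 10010 10111✓ 11011✓ 11110✓ 11111✓
Round 1: -1011✓ -1111✓ 0-011 01-11✓ 011-1 1-111 11-11✓ 1111-
Round 2: -1-11
PIs = {-1-11, 0-011, 00110, 011-1, 1-111, 10010, 1111-}

0-011, 00110, 011-1, 1-111, 10010, 1111-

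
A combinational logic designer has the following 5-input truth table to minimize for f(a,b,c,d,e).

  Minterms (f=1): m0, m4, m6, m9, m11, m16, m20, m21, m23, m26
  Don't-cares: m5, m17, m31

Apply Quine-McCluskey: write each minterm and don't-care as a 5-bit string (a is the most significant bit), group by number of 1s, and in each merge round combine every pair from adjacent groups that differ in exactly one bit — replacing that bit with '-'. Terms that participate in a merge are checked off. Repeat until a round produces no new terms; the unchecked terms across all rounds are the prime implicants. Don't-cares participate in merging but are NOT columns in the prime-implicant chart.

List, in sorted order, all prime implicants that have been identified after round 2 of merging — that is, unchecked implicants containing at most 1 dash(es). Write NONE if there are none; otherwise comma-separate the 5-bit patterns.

001-0, 010-1, 1-111, 101-1, 11010

[col 0] 00000*, 00100*, 00101*, 00110*, 01001*, 01011*, 10000*, 10001*, 10100*, 10101*, 10111*, 11010, 11111*
[col 1] -0000*, -0100*, -0101*, 00-00*, 001-0, 0010-*, 010-1, 1-111, 10-00*, 10-01*, 1000-*, 101-1, 1010-*
[col 2] -0-00, -010-, 10-0-
Prime implicants: -0-00, -010-, 001-0, 010-1, 1-111, 10-0-, 101-1, 11010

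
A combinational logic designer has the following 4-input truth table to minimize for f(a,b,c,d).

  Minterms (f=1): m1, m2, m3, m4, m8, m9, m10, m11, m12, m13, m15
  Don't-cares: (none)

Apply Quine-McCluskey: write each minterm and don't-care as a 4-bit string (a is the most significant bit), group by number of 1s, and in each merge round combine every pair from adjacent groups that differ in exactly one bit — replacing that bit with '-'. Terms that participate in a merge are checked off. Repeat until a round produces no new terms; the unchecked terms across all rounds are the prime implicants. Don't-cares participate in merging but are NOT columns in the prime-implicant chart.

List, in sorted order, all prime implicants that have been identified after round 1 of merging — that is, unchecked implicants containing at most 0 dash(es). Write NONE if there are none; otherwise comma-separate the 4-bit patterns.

NONE

Round 0: 0001✓ 0010✓ 0011✓ 0100✓ 1000✓ 1001✓ 1010✓ 1011✓ 1100✓ 1101✓ 1111✓
Round 1: -001✓ -010✓ -011✓ -100 00-1✓ 001-✓ 1-00✓ 1-01✓ 1-11✓ 10-0✓ 10-1✓ 100-✓ 101-✓ 11-1✓ 110-✓
Round 2: -0-1 -01- 1--1 1-0- 10--
PIs = {-0-1, -01-, -100, 1--1, 1-0-, 10--}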